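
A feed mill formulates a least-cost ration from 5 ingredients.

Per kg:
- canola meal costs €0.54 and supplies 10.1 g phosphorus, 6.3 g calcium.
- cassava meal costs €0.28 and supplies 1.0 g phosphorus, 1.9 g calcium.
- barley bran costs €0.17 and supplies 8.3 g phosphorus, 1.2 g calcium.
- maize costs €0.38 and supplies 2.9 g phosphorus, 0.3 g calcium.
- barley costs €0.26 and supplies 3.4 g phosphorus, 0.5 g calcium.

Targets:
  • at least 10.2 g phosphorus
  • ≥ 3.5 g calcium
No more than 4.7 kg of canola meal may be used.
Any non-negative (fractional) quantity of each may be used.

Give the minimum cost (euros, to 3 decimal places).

€0.348

This is a linear program. Let x1 = kg of canola meal, x2 = kg of cassava meal, x3 = kg of barley bran, x4 = kg of maize, x5 = kg of barley.
Minimize 0.54x1 + 0.28x2 + 0.17x3 + 0.38x4 + 0.26x5 s.t.:
  10.1x1 + 1x2 + 8.3x3 + 2.9x4 + 3.4x5 ≥ 10.2   (phosphorus)
  6.3x1 + 1.9x2 + 1.2x3 + 0.3x4 + 0.5x5 ≥ 3.5   (calcium)
  x1 ≤ 4.7
  x1, x2, x3, x4, x5 ≥ 0.
At the optimum only canola meal, barley bran are positive (cassava meal, maize, barley = 0). The phosphorus and calcium requirements are met with equality.
That vertex is x1 = 0.4185, x3 = 0.7197.
Total cost: 0.54·0.4185 + 0.17·0.7197 = 0.34834.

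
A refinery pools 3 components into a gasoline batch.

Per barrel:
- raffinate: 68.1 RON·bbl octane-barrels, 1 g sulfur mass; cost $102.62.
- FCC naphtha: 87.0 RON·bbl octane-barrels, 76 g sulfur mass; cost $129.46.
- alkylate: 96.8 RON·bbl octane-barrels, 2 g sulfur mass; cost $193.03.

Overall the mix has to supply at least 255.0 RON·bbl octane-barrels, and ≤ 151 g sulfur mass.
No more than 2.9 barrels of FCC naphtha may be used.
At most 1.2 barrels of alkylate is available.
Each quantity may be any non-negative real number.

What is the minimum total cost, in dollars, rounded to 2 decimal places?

Let x1 = barrels of raffinate, x2 = barrels of FCC naphtha, x3 = barrels of alkylate.
min 102.62x1 + 129.46x2 + 193.03x3 s.t.:
  68.1x1 + 87x2 + 96.8x3 ≥ 255   (octane-barrels)
  1x1 + 76x2 + 2x3 ≤ 151   (sulfur mass)
  x2 ≤ 2.9
  x3 ≤ 1.2
  x1, x2, x3 ≥ 0.
The cheapest feasible vertex uses only raffinate, FCC naphtha; alkylate is not used. Binding constraints: octane-barrels and sulfur mass.
So raffinate = 1.2269 barrels, FCC naphtha = 1.9707 barrels.
Objective = 102.62·1.2269 + 129.46·1.9707 = 381.0313.

$381.03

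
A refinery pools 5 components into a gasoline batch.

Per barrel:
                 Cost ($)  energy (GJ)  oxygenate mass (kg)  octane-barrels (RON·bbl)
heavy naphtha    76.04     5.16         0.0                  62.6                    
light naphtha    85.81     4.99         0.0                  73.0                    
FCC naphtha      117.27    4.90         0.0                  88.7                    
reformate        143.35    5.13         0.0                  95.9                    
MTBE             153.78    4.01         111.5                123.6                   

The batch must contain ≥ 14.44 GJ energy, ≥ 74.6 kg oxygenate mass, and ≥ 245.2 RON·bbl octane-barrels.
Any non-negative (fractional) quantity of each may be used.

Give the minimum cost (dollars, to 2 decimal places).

Treat it as an LP. Let x1 = barrels of heavy naphtha, x2 = barrels of light naphtha, x3 = barrels of FCC naphtha, x4 = barrels of reformate, x5 = barrels of MTBE.
Minimise 76.04x1 + 85.81x2 + 117.27x3 + 143.35x4 + 153.78x5 subject to:
  5.16x1 + 4.99x2 + 4.9x3 + 5.13x4 + 4.01x5 ≥ 14.44   (energy)
  111.5x5 ≥ 74.6   (oxygenate mass)
  62.6x1 + 73x2 + 88.7x3 + 95.9x4 + 123.6x5 ≥ 245.2   (octane-barrels)
  x1, x2, x3, x4, x5 ≥ 0.
The minimum-cost mix takes nothing from FCC naphtha, reformate — only heavy naphtha, light naphtha, MTBE. Binding constraints: energy, oxygenate mass, octane-barrels.
Solving gives x1 = 0.73663, x2 = 1.5944, x5 = 0.66906.
Cost = 76.04·0.73663 + 85.81·1.5944 + 153.78·0.66906 = 295.7169.

$295.72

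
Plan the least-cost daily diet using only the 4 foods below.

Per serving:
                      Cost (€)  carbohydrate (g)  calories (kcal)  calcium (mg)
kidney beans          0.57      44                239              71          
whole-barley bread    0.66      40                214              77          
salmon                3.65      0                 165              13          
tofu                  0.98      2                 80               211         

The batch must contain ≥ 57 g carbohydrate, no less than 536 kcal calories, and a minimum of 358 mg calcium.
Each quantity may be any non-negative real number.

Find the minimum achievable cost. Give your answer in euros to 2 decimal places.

€2.12

Treat it as an LP. Let x1 = servings of kidney beans, x2 = servings of whole-barley bread, x3 = servings of salmon, x4 = servings of tofu.
min 0.57x1 + 0.66x2 + 3.65x3 + 0.98x4 with:
  44x1 + 40x2 + 2x4 ≥ 57   (carbohydrate)
  239x1 + 214x2 + 165x3 + 80x4 ≥ 536   (calories)
  71x1 + 77x2 + 13x3 + 211x4 ≥ 358   (calcium)
  x1, x2, x3, x4 ≥ 0.
The optimal basis is {kidney beans, tofu}; whole-barley bread, salmon drop out. There the calories and calcium constraints are tight.
That vertex is x1 = 1.887, x4 = 1.062.
Total cost: 0.57·1.887 + 0.98·1.062 = 2.1164.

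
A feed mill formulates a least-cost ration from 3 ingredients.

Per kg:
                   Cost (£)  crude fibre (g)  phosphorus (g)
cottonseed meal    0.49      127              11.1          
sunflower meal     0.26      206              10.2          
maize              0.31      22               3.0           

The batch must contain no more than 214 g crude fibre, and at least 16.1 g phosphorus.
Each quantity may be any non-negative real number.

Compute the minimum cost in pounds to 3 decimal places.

Set it up as a linear program. Let x1 = kg of cottonseed meal, x2 = kg of sunflower meal, x3 = kg of maize.
Minimise 0.49x1 + 0.26x2 + 0.31x3 subject to:
  127x1 + 206x2 + 22x3 ≤ 214   (crude fibre)
  11.1x1 + 10.2x2 + 3x3 ≥ 16.1   (phosphorus)
  x1, x2, x3 ≥ 0.
The optimal basis is {cottonseed meal, sunflower meal}; maize drops out. The crude fibre and phosphorus requirements are met with equality.
Optimal quantities: cottonseed meal = 1.144 kg, sunflower meal = 0.3336 kg.
Hence cost = 0.49·1.144 + 0.26·0.3336 = £0.64730.

£0.647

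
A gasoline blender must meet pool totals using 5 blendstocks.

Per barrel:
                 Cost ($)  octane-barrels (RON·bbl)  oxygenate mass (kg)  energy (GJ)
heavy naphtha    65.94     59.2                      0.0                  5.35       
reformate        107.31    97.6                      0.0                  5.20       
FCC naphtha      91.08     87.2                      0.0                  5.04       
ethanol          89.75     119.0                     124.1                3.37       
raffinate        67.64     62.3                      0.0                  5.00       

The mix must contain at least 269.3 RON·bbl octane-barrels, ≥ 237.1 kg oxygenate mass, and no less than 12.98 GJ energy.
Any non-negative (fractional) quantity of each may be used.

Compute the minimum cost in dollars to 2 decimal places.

Set it up as a linear program. Let x1 = barrels of heavy naphtha, x2 = barrels of reformate, x3 = barrels of FCC naphtha, x4 = barrels of ethanol, x5 = barrels of raffinate.
Minimize 65.94x1 + 107.31x2 + 91.08x3 + 89.75x4 + 67.64x5 s.t.:
  59.2x1 + 97.6x2 + 87.2x3 + 119x4 + 62.3x5 ≥ 269.3   (octane-barrels)
  124.1x4 ≥ 237.1   (oxygenate mass)
  5.35x1 + 5.2x2 + 5.04x3 + 3.37x4 + 5x5 ≥ 12.98   (energy)
  x1, x2, x3, x4, x5 ≥ 0.
The cheapest feasible vertex uses only heavy naphtha, ethanol; reformate, FCC naphtha, raffinate are not used. There the oxygenate mass and energy constraints are tight.
Optimal quantities: heavy naphtha = 1.2227 barrels, ethanol = 1.9106 barrels.
Total cost: 65.94·1.2227 + 89.75·1.9106 = 252.1012.

$252.10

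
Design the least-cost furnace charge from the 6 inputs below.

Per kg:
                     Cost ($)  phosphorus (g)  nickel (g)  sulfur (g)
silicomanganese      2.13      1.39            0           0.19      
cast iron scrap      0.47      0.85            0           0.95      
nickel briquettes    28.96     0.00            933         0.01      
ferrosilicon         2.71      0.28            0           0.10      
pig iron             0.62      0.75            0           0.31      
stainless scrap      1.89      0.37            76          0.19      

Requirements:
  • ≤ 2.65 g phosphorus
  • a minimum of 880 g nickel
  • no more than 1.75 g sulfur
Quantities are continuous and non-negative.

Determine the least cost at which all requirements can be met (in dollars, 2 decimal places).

Set it up as a linear program. Let x1 = kg of silicomanganese, x2 = kg of cast iron scrap, x3 = kg of nickel briquettes, x4 = kg of ferrosilicon, x5 = kg of pig iron, x6 = kg of stainless scrap.
min 2.13x1 + 0.47x2 + 28.96x3 + 2.71x4 + 0.62x5 + 1.89x6 subject to:
  1.39x1 + 0.85x2 + 0.28x4 + 0.75x5 + 0.37x6 ≤ 2.65   (phosphorus)
  933x3 + 76x6 ≥ 880   (nickel)
  0.19x1 + 0.95x2 + 0.01x3 + 0.1x4 + 0.31x5 + 0.19x6 ≤ 1.75   (sulfur)
  x1, x2, x3, x4, x5, x6 ≥ 0.
The cheapest feasible vertex uses only nickel briquettes, stainless scrap; silicomanganese, cast iron scrap, ferrosilicon, pig iron are not used. Binding constraints: phosphorus and nickel.
Optimal quantities: nickel briquettes = 0.3598 kg, stainless scrap = 7.162 kg.
Cost = 28.96·0.3598 + 1.89·7.162 = 23.9560.

$23.96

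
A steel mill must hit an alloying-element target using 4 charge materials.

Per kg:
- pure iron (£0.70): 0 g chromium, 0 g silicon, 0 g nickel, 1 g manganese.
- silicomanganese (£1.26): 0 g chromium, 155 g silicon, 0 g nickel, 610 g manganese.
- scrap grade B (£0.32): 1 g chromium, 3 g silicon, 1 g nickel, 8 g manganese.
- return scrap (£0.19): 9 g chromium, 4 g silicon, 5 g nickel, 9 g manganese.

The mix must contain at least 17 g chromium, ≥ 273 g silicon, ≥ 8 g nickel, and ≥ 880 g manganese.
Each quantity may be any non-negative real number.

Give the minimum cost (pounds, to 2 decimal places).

Let x1 = kg of pure iron, x2 = kg of silicomanganese, x3 = kg of scrap grade B, x4 = kg of return scrap.
Minimise 0.7x1 + 1.26x2 + 0.32x3 + 0.19x4 subject to:
  1x3 + 9x4 ≥ 17   (chromium)
  155x2 + 3x3 + 4x4 ≥ 273   (silicon)
  1x3 + 5x4 ≥ 8   (nickel)
  1x1 + 610x2 + 8x3 + 9x4 ≥ 880   (manganese)
  x1, x2, x3, x4 ≥ 0.
The cheapest feasible vertex uses only silicomanganese, return scrap; pure iron, scrap grade B are not used. The chromium and silicon requirements are met with equality.
That vertex is x2 = 1.713, x4 = 1.889.
Total cost: 1.26·1.713 + 0.19·1.889 = 2.5173.

£2.52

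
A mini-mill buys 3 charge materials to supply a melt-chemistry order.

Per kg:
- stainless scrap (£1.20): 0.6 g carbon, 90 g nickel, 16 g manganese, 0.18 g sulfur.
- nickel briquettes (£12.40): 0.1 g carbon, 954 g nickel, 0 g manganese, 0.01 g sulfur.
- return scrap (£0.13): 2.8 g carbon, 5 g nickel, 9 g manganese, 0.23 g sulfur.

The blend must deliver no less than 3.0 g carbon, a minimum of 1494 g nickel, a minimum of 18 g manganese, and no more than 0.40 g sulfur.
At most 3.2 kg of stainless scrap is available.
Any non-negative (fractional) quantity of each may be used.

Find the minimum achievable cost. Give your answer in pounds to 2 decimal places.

Set it up as a linear program. Let x1 = kg of stainless scrap, x2 = kg of nickel briquettes, x3 = kg of return scrap.
Minimise 1.2x1 + 12.4x2 + 0.13x3 s.t.:
  0.6x1 + 0.1x2 + 2.8x3 ≥ 3   (carbon)
  90x1 + 954x2 + 5x3 ≥ 1494   (nickel)
  16x1 + 9x3 ≥ 18   (manganese)
  0.18x1 + 0.01x2 + 0.23x3 ≤ 0.4   (sulfur)
  x1 ≤ 3.2
  x1, x2, x3 ≥ 0.
The optimal mix uses every input. There the carbon, nickel, manganese constraints are tight.
That vertex is x1 = 0.628222, x2 = 1.50214, x3 = 0.883162.
Objective = 1.2·0.628222 + 12.4·1.50214 + 0.13·0.883162 = 19.4952.

£19.50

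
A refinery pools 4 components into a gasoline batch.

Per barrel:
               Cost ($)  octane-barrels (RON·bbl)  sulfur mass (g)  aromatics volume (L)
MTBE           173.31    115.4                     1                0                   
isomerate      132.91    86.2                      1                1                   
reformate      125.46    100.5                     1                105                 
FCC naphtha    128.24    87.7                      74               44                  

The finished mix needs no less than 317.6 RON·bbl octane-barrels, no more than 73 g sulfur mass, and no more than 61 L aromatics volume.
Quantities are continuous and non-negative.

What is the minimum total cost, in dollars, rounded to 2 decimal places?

This is a linear program. Let x1 = barrels of MTBE, x2 = barrels of isomerate, x3 = barrels of reformate, x4 = barrels of FCC naphtha.
min 173.31x1 + 132.91x2 + 125.46x3 + 128.24x4 s.t.:
  115.4x1 + 86.2x2 + 100.5x3 + 87.7x4 ≥ 317.6   (octane-barrels)
  1x1 + 1x2 + 1x3 + 74x4 ≤ 73   (sulfur mass)
  1x2 + 105x3 + 44x4 ≤ 61   (aromatics volume)
  x1, x2, x3, x4 ≥ 0.
The cheapest feasible vertex uses only MTBE, reformate; isomerate, FCC naphtha are not used. There the octane-barrels and aromatics volume constraints are tight.
That vertex is x1 = 2.24622, x3 = 0.580952.
Hence cost = 173.31·2.24622 + 125.46·0.580952 = $462.1786.

$462.18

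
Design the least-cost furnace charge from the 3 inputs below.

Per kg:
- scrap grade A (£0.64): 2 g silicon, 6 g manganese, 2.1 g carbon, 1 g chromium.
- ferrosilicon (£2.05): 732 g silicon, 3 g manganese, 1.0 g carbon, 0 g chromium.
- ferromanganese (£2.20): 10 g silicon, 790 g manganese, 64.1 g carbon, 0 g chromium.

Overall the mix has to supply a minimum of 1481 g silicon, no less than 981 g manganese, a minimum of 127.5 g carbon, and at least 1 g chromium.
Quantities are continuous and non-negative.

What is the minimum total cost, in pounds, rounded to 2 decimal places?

£8.96

Let x1 = kg of scrap grade A, x2 = kg of ferrosilicon, x3 = kg of ferromanganese.
Minimise 0.64x1 + 2.05x2 + 2.2x3 subject to:
  2x1 + 732x2 + 10x3 ≥ 1481   (silicon)
  6x1 + 3x2 + 790x3 ≥ 981   (manganese)
  2.1x1 + 1x2 + 64.1x3 ≥ 127.5   (carbon)
  1x1 ≥ 1   (chromium)
  x1, x2, x3 ≥ 0.
The optimal mix uses every input. There the silicon, carbon, chromium constraints are tight.
So scrap grade A = 1 kg, ferrosilicon = 1.994 kg, ferromanganese = 1.925 kg.
Cost = 0.64·1 + 2.05·1.994 + 2.2·1.925 = 8.9627.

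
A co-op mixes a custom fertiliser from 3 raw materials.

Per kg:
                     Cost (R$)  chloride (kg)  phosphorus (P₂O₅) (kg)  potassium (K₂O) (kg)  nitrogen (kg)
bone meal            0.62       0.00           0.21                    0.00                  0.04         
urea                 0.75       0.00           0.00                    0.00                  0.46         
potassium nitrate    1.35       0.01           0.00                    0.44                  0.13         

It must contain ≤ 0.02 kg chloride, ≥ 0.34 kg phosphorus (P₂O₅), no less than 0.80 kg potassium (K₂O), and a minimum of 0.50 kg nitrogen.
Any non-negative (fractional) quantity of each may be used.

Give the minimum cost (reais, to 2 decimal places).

R$3.78

Treat it as an LP. Let x1 = kg of bone meal, x2 = kg of urea, x3 = kg of potassium nitrate.
min 0.62x1 + 0.75x2 + 1.35x3 subject to:
  0.01x3 ≤ 0.02   (chloride)
  0.21x1 ≥ 0.34   (phosphorus (P₂O₅))
  0.44x3 ≥ 0.8   (potassium (K₂O))
  0.04x1 + 0.46x2 + 0.13x3 ≥ 0.5   (nitrogen)
  x1, x2, x3 ≥ 0.
The optimal mix uses every input. Binding constraints: phosphorus (P₂O₅), potassium (K₂O), nitrogen.
So bone meal = 1.619 kg, urea = 0.4323 kg, potassium nitrate = 1.818 kg.
Cost = 0.62·1.619 + 0.75·0.4323 + 1.35·1.818 = 3.7823.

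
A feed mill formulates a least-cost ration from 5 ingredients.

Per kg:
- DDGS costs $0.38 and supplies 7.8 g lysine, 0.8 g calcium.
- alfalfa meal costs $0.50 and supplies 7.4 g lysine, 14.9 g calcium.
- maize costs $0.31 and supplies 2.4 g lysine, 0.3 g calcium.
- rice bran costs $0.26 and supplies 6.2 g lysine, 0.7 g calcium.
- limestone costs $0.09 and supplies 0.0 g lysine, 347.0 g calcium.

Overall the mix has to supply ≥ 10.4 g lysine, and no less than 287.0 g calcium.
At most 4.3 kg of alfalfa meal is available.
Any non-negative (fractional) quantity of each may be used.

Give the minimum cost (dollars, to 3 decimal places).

Let x1 = kg of DDGS, x2 = kg of alfalfa meal, x3 = kg of maize, x4 = kg of rice bran, x5 = kg of limestone.
min 0.38x1 + 0.5x2 + 0.31x3 + 0.26x4 + 0.09x5 s.t.:
  7.8x1 + 7.4x2 + 2.4x3 + 6.2x4 ≥ 10.4   (lysine)
  0.8x1 + 14.9x2 + 0.3x3 + 0.7x4 + 347x5 ≥ 287   (calcium)
  x2 ≤ 4.3
  x1, x2, x3, x4, x5 ≥ 0.
The minimum-cost mix takes nothing from DDGS, alfalfa meal, maize — only rice bran, limestone. The lysine and calcium requirements are met with equality.
So rice bran = 1.677 kg, limestone = 0.8237 kg.
Objective = 0.26·1.677 + 0.09·0.8237 = 0.51015.

$0.510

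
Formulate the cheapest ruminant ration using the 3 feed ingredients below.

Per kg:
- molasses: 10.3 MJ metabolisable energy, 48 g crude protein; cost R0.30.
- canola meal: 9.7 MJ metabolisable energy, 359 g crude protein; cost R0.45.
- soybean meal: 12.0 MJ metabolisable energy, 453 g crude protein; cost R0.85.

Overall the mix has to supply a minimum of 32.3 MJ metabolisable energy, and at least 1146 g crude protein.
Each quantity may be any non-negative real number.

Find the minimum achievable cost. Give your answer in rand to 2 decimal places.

R1.47

Let x1 = kg of molasses, x2 = kg of canola meal, x3 = kg of soybean meal.
Minimise 0.3x1 + 0.45x2 + 0.85x3 subject to:
  10.3x1 + 9.7x2 + 12x3 ≥ 32.3   (metabolisable energy)
  48x1 + 359x2 + 453x3 ≥ 1146   (crude protein)
  x1, x2, x3 ≥ 0.
The minimum-cost mix takes nothing from soybean meal — only molasses, canola meal. The metabolisable energy and crude protein requirements are met with equality.
That vertex is x1 = 0.1484, x2 = 3.172.
Hence cost = 0.3·0.1484 + 0.45·3.172 = R1.4719.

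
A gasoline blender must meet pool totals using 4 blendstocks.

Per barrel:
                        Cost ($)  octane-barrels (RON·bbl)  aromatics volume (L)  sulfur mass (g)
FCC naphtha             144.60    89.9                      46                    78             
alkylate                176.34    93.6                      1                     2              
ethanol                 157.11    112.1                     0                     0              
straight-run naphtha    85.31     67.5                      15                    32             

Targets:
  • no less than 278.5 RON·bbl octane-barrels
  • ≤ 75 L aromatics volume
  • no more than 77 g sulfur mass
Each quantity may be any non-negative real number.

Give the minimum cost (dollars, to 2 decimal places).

Let x1 = barrels of FCC naphtha, x2 = barrels of alkylate, x3 = barrels of ethanol, x4 = barrels of straight-run naphtha.
min 144.6x1 + 176.34x2 + 157.11x3 + 85.31x4 with:
  89.9x1 + 93.6x2 + 112.1x3 + 67.5x4 ≥ 278.5   (octane-barrels)
  46x1 + 1x2 + 15x4 ≤ 75   (aromatics volume)
  78x1 + 2x2 + 32x4 ≤ 77   (sulfur mass)
  x1, x2, x3, x4 ≥ 0.
The optimal basis is {ethanol, straight-run naphtha}; FCC naphtha, alkylate drop out. Binding constraints: octane-barrels and sulfur mass.
So ethanol = 1.0355 barrels, straight-run naphtha = 2.4062 barrels.
Objective = 157.11·1.0355 + 85.31·2.4062 = 367.9603.

$367.96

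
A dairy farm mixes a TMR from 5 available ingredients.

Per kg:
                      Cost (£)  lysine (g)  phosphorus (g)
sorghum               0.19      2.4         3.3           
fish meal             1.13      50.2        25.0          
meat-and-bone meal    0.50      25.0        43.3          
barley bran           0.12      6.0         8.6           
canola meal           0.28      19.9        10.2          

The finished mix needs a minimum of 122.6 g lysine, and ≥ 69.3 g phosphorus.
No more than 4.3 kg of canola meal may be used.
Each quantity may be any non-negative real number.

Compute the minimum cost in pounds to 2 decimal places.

Let x1 = kg of sorghum, x2 = kg of fish meal, x3 = kg of meat-and-bone meal, x4 = kg of barley bran, x5 = kg of canola meal.
Minimise 0.19x1 + 1.13x2 + 0.5x3 + 0.12x4 + 0.28x5 with:
  2.4x1 + 50.2x2 + 25x3 + 6x4 + 19.9x5 ≥ 122.6   (lysine)
  3.3x1 + 25x2 + 43.3x3 + 8.6x4 + 10.2x5 ≥ 69.3   (phosphorus)
  x5 ≤ 4.3
  x1, x2, x3, x4, x5 ≥ 0.
The cheapest feasible vertex uses only meat-and-bone meal, canola meal; sorghum, fish meal, barley bran are not used. There the lysine and the canola meal cap constraints are tight.
That vertex is x3 = 1.481, x5 = 4.3.
Total cost: 0.5·1.481 + 0.28·4.3 = 1.9445.

£1.94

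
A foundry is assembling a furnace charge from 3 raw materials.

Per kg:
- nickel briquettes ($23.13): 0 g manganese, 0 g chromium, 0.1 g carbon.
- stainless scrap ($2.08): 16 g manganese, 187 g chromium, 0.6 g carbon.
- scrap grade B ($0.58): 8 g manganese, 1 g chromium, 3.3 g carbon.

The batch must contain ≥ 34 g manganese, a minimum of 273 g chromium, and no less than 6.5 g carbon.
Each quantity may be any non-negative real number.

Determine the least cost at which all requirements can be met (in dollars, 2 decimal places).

$4.01

This is a linear program. Let x1 = kg of nickel briquettes, x2 = kg of stainless scrap, x3 = kg of scrap grade B.
min 23.13x1 + 2.08x2 + 0.58x3 with:
  16x2 + 8x3 ≥ 34   (manganese)
  187x2 + 1x3 ≥ 273   (chromium)
  0.1x1 + 0.6x2 + 3.3x3 ≥ 6.5   (carbon)
  x1, x2, x3 ≥ 0.
The cheapest feasible vertex uses only stainless scrap, scrap grade B; nickel briquettes is not used. The chromium and carbon requirements are met with equality.
Optimal quantities: stainless scrap = 1.451 kg, scrap grade B = 1.706 kg.
Objective = 2.08·1.451 + 0.58·1.706 = 4.0076.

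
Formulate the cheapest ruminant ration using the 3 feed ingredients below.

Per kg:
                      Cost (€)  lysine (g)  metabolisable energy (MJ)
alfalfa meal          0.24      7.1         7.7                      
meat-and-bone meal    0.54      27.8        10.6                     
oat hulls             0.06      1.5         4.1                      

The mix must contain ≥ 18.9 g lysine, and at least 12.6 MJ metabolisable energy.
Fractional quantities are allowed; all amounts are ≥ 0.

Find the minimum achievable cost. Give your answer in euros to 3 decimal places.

€0.414

Let x1 = kg of alfalfa meal, x2 = kg of meat-and-bone meal, x3 = kg of oat hulls.
Minimize 0.24x1 + 0.54x2 + 0.06x3 subject to:
  7.1x1 + 27.8x2 + 1.5x3 ≥ 18.9   (lysine)
  7.7x1 + 10.6x2 + 4.1x3 ≥ 12.6   (metabolisable energy)
  x1, x2, x3 ≥ 0.
At the optimum only meat-and-bone meal, oat hulls are positive (alfalfa meal = 0). The lysine and metabolisable energy requirements are met with equality.
That vertex is x2 = 0.5974, x3 = 1.529.
Objective = 0.54·0.5974 + 0.06·1.529 = 0.41434.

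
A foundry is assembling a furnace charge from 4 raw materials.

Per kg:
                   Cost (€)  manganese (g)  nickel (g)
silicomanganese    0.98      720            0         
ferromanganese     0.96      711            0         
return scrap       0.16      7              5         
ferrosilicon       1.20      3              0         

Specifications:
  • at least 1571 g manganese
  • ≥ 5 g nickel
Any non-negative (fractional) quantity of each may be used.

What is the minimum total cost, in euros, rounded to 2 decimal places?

€2.27

Treat it as an LP. Let x1 = kg of silicomanganese, x2 = kg of ferromanganese, x3 = kg of return scrap, x4 = kg of ferrosilicon.
Minimise 0.98x1 + 0.96x2 + 0.16x3 + 1.2x4 subject to:
  720x1 + 711x2 + 7x3 + 3x4 ≥ 1571   (manganese)
  5x3 ≥ 5   (nickel)
  x1, x2, x3, x4 ≥ 0.
The cheapest feasible vertex uses only ferromanganese, return scrap; silicomanganese, ferrosilicon are not used. There the manganese and nickel constraints are tight.
Optimal quantities: ferromanganese = 2.2 kg, return scrap = 1 kg.
Objective = 0.96·2.2 + 0.16·1 = 2.2720.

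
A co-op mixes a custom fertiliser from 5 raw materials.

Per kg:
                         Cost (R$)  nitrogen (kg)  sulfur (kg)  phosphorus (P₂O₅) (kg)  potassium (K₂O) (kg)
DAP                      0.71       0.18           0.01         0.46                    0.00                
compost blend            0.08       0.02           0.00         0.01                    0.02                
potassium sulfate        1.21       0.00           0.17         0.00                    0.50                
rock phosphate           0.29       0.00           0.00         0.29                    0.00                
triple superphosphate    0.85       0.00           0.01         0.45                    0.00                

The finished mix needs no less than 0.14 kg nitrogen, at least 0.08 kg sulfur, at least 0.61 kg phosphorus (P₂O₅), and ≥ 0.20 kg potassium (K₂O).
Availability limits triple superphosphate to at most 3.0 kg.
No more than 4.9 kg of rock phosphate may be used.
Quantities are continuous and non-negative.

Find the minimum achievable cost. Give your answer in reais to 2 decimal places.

Let x1 = kg of DAP, x2 = kg of compost blend, x3 = kg of potassium sulfate, x4 = kg of rock phosphate, x5 = kg of triple superphosphate.
Minimize 0.71x1 + 0.08x2 + 1.21x3 + 0.29x4 + 0.85x5 s.t.:
  0.18x1 + 0.02x2 ≥ 0.14   (nitrogen)
  0.01x1 + 0.17x3 + 0.01x5 ≥ 0.08   (sulfur)
  0.46x1 + 0.01x2 + 0.29x4 + 0.45x5 ≥ 0.61   (phosphorus (P₂O₅))
  0.02x2 + 0.5x3 ≥ 0.2   (potassium (K₂O))
  x5 ≤ 3
  x4 ≤ 4.9
  x1, x2, x3, x4, x5 ≥ 0.
At the optimum only DAP, potassium sulfate, rock phosphate are positive (compost blend, triple superphosphate = 0). The nitrogen, sulfur, phosphorus (P₂O₅) requirements are met with equality.
That vertex is x1 = 0.7778, x3 = 0.4248, x4 = 0.8697.
Objective = 0.71·0.7778 + 1.21·0.4248 + 0.29·0.8697 = 1.3185.

R$1.32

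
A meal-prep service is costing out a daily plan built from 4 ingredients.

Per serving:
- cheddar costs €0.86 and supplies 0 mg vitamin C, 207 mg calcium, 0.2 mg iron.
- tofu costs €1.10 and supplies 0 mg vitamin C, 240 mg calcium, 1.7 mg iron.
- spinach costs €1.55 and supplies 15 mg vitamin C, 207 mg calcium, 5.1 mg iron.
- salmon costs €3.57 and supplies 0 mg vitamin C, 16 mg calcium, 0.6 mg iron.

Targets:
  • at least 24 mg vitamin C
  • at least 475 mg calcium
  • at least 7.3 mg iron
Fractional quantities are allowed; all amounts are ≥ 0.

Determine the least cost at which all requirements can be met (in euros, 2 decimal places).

Let x1 = servings of cheddar, x2 = servings of tofu, x3 = servings of spinach, x4 = servings of salmon.
Minimize 0.86x1 + 1.1x2 + 1.55x3 + 3.57x4 subject to:
  15x3 ≥ 24   (vitamin C)
  207x1 + 240x2 + 207x3 + 16x4 ≥ 475   (calcium)
  0.2x1 + 1.7x2 + 5.1x3 + 0.6x4 ≥ 7.3   (iron)
  x1, x2, x3, x4 ≥ 0.
The optimal basis is {cheddar, spinach}; tofu, salmon drop out. There the vitamin C and calcium constraints are tight.
Optimal quantities: cheddar = 0.6947 servings, spinach = 1.6 servings.
Total cost: 0.86·0.6947 + 1.55·1.6 = 3.0774.

€3.08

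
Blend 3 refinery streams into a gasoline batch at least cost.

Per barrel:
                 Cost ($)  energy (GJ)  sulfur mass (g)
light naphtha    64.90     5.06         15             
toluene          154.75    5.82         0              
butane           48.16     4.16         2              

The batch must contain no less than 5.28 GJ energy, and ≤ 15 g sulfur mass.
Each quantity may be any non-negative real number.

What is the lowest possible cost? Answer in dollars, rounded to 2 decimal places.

$61.13

Set it up as a linear program. Let x1 = barrels of light naphtha, x2 = barrels of toluene, x3 = barrels of butane.
Minimize 64.9x1 + 154.75x2 + 48.16x3 subject to:
  5.06x1 + 5.82x2 + 4.16x3 ≥ 5.28   (energy)
  15x1 + 2x3 ≤ 15   (sulfur mass)
  x1, x2, x3 ≥ 0.
The cheapest feasible vertex uses only butane; light naphtha, toluene are not used. There the energy constraint is tight.
Solving gives x3 = 1.26923.
Objective = 48.16·1.26923 = 61.1261.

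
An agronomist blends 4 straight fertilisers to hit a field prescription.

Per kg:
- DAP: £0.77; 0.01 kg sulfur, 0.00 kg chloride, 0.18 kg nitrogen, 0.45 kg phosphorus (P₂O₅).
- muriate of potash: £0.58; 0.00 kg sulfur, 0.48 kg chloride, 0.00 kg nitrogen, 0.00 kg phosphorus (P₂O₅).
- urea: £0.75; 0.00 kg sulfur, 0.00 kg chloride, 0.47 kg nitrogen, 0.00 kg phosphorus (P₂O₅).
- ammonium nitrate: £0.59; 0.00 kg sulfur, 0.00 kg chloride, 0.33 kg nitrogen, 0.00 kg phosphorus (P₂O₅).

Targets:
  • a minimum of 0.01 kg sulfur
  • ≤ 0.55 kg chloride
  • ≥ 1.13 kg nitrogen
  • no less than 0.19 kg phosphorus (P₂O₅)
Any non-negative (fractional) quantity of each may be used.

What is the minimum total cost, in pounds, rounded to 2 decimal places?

Set it up as a linear program. Let x1 = kg of DAP, x2 = kg of muriate of potash, x3 = kg of urea, x4 = kg of ammonium nitrate.
min 0.77x1 + 0.58x2 + 0.75x3 + 0.59x4 s.t.:
  0.01x1 ≥ 0.01   (sulfur)
  0.48x2 ≤ 0.55   (chloride)
  0.18x1 + 0.47x3 + 0.33x4 ≥ 1.13   (nitrogen)
  0.45x1 ≥ 0.19   (phosphorus (P₂O₅))
  x1, x2, x3, x4 ≥ 0.
The minimum-cost mix takes nothing from muriate of potash, ammonium nitrate — only DAP, urea. Binding constraints: sulfur and nitrogen.
Optimal quantities: DAP = 1 kg, urea = 2.021 kg.
Hence cost = 0.77·1 + 0.75·2.021 = £2.2858.

£2.29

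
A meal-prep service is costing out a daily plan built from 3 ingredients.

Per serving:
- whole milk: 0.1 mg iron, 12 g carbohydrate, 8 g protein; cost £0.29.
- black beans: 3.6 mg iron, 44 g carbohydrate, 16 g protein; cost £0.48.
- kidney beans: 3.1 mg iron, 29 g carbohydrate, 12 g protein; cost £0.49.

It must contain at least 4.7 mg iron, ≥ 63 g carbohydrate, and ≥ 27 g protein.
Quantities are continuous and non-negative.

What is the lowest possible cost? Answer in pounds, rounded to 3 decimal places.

This is a linear program. Let x1 = servings of whole milk, x2 = servings of black beans, x3 = servings of kidney beans.
min 0.29x1 + 0.48x2 + 0.49x3 with:
  0.1x1 + 3.6x2 + 3.1x3 ≥ 4.7   (iron)
  12x1 + 44x2 + 29x3 ≥ 63   (carbohydrate)
  8x1 + 16x2 + 12x3 ≥ 27   (protein)
  x1, x2, x3 ≥ 0.
At the optimum only black beans is positive (whole milk, kidney beans = 0). There the protein constraint is tight.
Optimal quantities: black beans = 1.687 servings.
Total cost: 0.48·1.687 = 0.80976.

£0.810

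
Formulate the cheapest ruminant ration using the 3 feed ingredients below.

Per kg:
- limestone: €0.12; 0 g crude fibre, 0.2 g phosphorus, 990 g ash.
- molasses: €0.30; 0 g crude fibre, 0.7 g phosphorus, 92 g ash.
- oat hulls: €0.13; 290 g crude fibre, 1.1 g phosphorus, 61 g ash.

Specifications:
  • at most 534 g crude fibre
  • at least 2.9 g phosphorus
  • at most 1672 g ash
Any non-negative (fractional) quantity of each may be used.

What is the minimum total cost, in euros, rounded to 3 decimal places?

Let x1 = kg of limestone, x2 = kg of molasses, x3 = kg of oat hulls.
Minimise 0.12x1 + 0.3x2 + 0.13x3 with:
  290x3 ≤ 534   (crude fibre)
  0.2x1 + 0.7x2 + 1.1x3 ≥ 2.9   (phosphorus)
  990x1 + 92x2 + 61x3 ≤ 1672   (ash)
  x1, x2, x3 ≥ 0.
The cheapest feasible vertex uses only molasses, oat hulls; limestone is not used. The crude fibre and phosphorus requirements are met with equality.
So molasses = 1.249 kg, oat hulls = 1.841 kg.
Total cost: 0.3·1.249 + 0.13·1.841 = 0.61403.

€0.614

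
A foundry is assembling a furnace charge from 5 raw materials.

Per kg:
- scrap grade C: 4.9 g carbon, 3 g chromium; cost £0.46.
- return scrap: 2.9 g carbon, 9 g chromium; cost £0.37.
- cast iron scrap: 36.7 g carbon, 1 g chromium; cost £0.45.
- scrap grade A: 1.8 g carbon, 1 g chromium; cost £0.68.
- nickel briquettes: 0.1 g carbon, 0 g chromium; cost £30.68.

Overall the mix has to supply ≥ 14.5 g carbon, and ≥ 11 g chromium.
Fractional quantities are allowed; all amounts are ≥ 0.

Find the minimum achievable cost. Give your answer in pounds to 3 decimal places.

£0.575

This is a linear program. Let x1 = kg of scrap grade C, x2 = kg of return scrap, x3 = kg of cast iron scrap, x4 = kg of scrap grade A, x5 = kg of nickel briquettes.
min 0.46x1 + 0.37x2 + 0.45x3 + 0.68x4 + 30.68x5 s.t.:
  4.9x1 + 2.9x2 + 36.7x3 + 1.8x4 + 0.1x5 ≥ 14.5   (carbon)
  3x1 + 9x2 + 1x3 + 1x4 ≥ 11   (chromium)
  x1, x2, x3, x4, x5 ≥ 0.
The optimal basis is {return scrap, cast iron scrap}; scrap grade C, scrap grade A, nickel briquettes drop out. The carbon and chromium requirements are met with equality.
So return scrap = 1.189 kg, cast iron scrap = 0.3012 kg.
Hence cost = 0.37·1.189 + 0.45·0.3012 = £0.57547.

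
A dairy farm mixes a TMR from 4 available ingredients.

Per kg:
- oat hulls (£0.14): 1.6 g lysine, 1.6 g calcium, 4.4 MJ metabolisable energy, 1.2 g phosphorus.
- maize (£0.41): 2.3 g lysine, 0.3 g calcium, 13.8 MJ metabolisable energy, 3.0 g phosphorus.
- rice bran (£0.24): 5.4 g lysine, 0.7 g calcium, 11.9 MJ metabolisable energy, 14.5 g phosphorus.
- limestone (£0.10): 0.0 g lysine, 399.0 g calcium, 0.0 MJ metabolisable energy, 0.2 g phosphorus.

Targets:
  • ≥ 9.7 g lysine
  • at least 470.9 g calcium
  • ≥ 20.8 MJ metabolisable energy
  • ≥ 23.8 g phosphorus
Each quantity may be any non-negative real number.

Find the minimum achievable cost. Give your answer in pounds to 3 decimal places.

Set it up as a linear program. Let x1 = kg of oat hulls, x2 = kg of maize, x3 = kg of rice bran, x4 = kg of limestone.
Minimise 0.14x1 + 0.41x2 + 0.24x3 + 0.1x4 subject to:
  1.6x1 + 2.3x2 + 5.4x3 ≥ 9.7   (lysine)
  1.6x1 + 0.3x2 + 0.7x3 + 399x4 ≥ 470.9   (calcium)
  4.4x1 + 13.8x2 + 11.9x3 ≥ 20.8   (metabolisable energy)
  1.2x1 + 3x2 + 14.5x3 + 0.2x4 ≥ 23.8   (phosphorus)
  x1, x2, x3, x4 ≥ 0.
At the optimum only rice bran, limestone are positive (oat hulls, maize = 0). The lysine and calcium requirements are met with equality.
So rice bran = 1.796 kg, limestone = 1.177 kg.
Total cost: 0.24·1.796 + 0.1·1.177 = 0.54874.

£0.549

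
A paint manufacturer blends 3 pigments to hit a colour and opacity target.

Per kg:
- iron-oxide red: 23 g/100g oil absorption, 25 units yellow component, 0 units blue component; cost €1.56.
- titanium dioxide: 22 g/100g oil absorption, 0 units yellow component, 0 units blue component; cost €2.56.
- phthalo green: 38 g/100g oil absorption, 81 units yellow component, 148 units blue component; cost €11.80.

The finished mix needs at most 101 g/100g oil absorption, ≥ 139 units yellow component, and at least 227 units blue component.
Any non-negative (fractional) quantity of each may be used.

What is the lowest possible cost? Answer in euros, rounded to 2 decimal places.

Let x1 = kg of iron-oxide red, x2 = kg of titanium dioxide, x3 = kg of phthalo green.
min 1.56x1 + 2.56x2 + 11.8x3 s.t.:
  23x1 + 22x2 + 38x3 ≤ 101   (oil absorption)
  25x1 + 81x3 ≥ 139   (yellow component)
  148x3 ≥ 227   (blue component)
  x1, x2, x3 ≥ 0.
At the optimum only iron-oxide red, phthalo green are positive (titanium dioxide = 0). The yellow component and blue component requirements are met with equality.
Optimal quantities: iron-oxide red = 0.5905 kg, phthalo green = 1.534 kg.
Cost = 1.56·0.5905 + 11.8·1.534 = 19.0224.

€19.02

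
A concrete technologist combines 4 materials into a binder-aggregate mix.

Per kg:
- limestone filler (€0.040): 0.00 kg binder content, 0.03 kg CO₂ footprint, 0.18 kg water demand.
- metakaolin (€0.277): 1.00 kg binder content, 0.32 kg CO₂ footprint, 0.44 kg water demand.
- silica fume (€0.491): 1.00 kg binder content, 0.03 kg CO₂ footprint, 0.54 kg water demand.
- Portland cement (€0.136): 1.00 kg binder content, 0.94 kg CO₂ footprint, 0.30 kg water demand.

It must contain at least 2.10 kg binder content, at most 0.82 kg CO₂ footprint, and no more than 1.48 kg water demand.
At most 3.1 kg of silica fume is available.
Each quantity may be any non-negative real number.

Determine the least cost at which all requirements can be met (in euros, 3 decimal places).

Treat it as an LP. Let x1 = kg of limestone filler, x2 = kg of metakaolin, x3 = kg of silica fume, x4 = kg of Portland cement.
min 0.04x1 + 0.277x2 + 0.491x3 + 0.136x4 s.t.:
  1x2 + 1x3 + 1x4 ≥ 2.1   (binder content)
  0.03x1 + 0.32x2 + 0.03x3 + 0.94x4 ≤ 0.82   (CO₂ footprint)
  0.18x1 + 0.44x2 + 0.54x3 + 0.3x4 ≤ 1.48   (water demand)
  x3 ≤ 3.1
  x1, x2, x3, x4 ≥ 0.
At the optimum only metakaolin, Portland cement are positive (limestone filler, silica fume = 0). Binding constraints: binder content and CO₂ footprint.
Solving gives x2 = 1.861, x4 = 0.2387.
Cost = 0.277·1.861 + 0.136·0.2387 = 0.54796.

€0.548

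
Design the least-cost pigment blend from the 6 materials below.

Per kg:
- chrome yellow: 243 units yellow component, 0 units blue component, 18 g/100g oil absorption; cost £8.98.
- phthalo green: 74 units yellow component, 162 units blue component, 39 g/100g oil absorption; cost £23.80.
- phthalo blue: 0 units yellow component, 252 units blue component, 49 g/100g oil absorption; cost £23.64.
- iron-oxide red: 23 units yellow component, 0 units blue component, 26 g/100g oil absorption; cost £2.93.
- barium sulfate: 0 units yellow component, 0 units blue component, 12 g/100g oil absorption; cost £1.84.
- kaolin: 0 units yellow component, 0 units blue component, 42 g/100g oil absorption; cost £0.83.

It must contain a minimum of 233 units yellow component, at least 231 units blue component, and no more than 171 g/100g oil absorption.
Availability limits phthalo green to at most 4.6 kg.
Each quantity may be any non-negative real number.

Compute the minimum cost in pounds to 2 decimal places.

£30.28

Set it up as a linear program. Let x1 = kg of chrome yellow, x2 = kg of phthalo green, x3 = kg of phthalo blue, x4 = kg of iron-oxide red, x5 = kg of barium sulfate, x6 = kg of kaolin.
min 8.98x1 + 23.8x2 + 23.64x3 + 2.93x4 + 1.84x5 + 0.83x6 with:
  243x1 + 74x2 + 23x4 ≥ 233   (yellow component)
  162x2 + 252x3 ≥ 231   (blue component)
  18x1 + 39x2 + 49x3 + 26x4 + 12x5 + 42x6 ≤ 171   (oil absorption)
  x2 ≤ 4.6
  x1, x2, x3, x4, x5, x6 ≥ 0.
The minimum-cost mix takes nothing from phthalo green, iron-oxide red, barium sulfate, kaolin — only chrome yellow, phthalo blue. The yellow component and blue component requirements are met with equality.
Optimal quantities: chrome yellow = 0.9588 kg, phthalo blue = 0.9167 kg.
Objective = 8.98·0.9588 + 23.64·0.9167 = 30.2808.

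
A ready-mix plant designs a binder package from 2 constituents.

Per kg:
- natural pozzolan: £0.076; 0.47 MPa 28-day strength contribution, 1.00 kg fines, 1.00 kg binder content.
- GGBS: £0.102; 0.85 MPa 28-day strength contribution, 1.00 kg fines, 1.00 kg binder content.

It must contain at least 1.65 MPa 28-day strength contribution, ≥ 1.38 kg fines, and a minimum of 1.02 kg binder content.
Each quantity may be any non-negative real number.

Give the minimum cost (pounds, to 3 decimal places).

Let x1 = kg of natural pozzolan, x2 = kg of GGBS.
min 0.076x1 + 0.102x2 s.t.:
  0.47x1 + 0.85x2 ≥ 1.65   (28-day strength contribution)
  1x1 + 1x2 ≥ 1.38   (fines)
  1x1 + 1x2 ≥ 1.02   (binder content)
  x1, x2 ≥ 0.
The minimum-cost mix takes nothing from natural pozzolan — only GGBS. The 28-day strength contribution requirement is met with equality.
That vertex is x2 = 1.941.
Total cost: 0.102·1.941 = 0.19798.

£0.198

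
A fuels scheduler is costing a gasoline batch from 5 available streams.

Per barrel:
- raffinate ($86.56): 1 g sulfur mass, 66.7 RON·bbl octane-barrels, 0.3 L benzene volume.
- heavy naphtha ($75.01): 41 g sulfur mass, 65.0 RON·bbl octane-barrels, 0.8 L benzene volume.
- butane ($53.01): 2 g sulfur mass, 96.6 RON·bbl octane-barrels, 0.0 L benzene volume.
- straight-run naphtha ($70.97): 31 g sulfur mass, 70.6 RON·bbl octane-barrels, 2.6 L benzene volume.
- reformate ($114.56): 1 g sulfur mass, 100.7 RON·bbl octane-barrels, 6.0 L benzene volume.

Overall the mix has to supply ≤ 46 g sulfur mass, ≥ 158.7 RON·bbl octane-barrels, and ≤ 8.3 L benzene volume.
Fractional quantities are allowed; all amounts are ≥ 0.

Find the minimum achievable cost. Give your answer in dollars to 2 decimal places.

Treat it as an LP. Let x1 = barrels of raffinate, x2 = barrels of heavy naphtha, x3 = barrels of butane, x4 = barrels of straight-run naphtha, x5 = barrels of reformate.
Minimise 86.56x1 + 75.01x2 + 53.01x3 + 70.97x4 + 114.56x5 s.t.:
  1x1 + 41x2 + 2x3 + 31x4 + 1x5 ≤ 46   (sulfur mass)
  66.7x1 + 65x2 + 96.6x3 + 70.6x4 + 100.7x5 ≥ 158.7   (octane-barrels)
  0.3x1 + 0.8x2 + 2.6x4 + 6x5 ≤ 8.3   (benzene volume)
  x1, x2, x3, x4, x5 ≥ 0.
The cheapest feasible vertex uses only butane; raffinate, heavy naphtha, straight-run naphtha, reformate are not used. Binding constraint: octane-barrels.
So butane = 1.6429 barrels.
Hence cost = 53.01·1.6429 = $87.0901.

$87.09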